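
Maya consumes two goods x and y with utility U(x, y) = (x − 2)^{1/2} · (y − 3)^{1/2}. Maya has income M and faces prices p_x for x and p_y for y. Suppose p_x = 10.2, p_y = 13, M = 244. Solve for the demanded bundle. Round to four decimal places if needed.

x* = 11.049, y* = 10.1

Discretionary income = 244 − 2·10.2 − 3·13 = 184.6; x* = 2 + 0.5·184.6/10.2 = 11.049; y* = 3 + 0.5·184.6/13 = 10.1.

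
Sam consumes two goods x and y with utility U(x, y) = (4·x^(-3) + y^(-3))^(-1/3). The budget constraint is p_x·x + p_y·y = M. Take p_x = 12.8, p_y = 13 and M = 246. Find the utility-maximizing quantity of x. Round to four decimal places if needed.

x* = 11.2038

MU_x ∝ 4·x^(-4), MU_y ∝ y^(-4), so MRS = 4·(y/x)^(4) = p_x/p_y.
Hence y/x = ((1/4)·p_x/p_y)^(1/(4)), i.e. raised to the 0.25 power.
With the ratio pinned down, the budget gives x* = M/(p_x + p_y·(y/x)) and y* = (y/x)·x*.
Numerically y/x = 0.704371, so x* = 246/(12.8 + 13·0.704371) = 11.2038.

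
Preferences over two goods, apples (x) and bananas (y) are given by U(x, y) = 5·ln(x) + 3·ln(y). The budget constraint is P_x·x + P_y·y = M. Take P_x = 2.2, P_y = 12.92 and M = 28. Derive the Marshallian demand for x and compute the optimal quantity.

x* = 7.9545

MU_x/MU_y = (5·y)/(3·x); tangency sets this equal to P_x/P_y.
So 5·P_y·y = 3·P_x·x; combined with the budget, a share 0.625 of income goes to x.
Demand: x*(P_x,P_y,M) = 0.625·M/P_x and y* = 0.375·M/P_y.
At P_x=2.2, P_y=12.92, M=28: x* = 0.625·28/2.2 = 7.9545.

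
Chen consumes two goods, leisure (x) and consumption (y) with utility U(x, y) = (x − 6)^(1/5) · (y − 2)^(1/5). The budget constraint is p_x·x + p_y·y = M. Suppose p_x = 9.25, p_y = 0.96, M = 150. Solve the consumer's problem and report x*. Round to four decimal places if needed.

x* = 11.0043

MRS = (y−2)/(x−6). Tangency with p_x/p_y gives y−2 = (p_x/p_y)·(x−6).
Substituting into the budget: x* = 6 + 0.5·(M − 6·p_x − 2·p_y)/p_x, and y* = 2 + 0.5·(…)/p_y.
Discretionary income = 150 − 6·9.25 − 2·0.96 = 92.58; x* = 6 + 0.5·92.58/9.25 = 11.0043.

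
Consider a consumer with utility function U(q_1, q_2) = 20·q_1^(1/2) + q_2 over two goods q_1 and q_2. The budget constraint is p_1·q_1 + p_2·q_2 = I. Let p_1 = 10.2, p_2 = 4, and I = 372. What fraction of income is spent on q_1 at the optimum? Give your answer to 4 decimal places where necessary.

Utility is quasi-linear in q_2; the FOC for q_1 is 10/√q_1 = p_1/p_2.
Solve: √q_1 = 10·p_2/p_1, so q_1*(p_1,p_2) = (10·p_2/p_1)², and q_2* = (I − p_1·q_1*)/p_2.
Plugging in: q_1* = (10·4/10.2)² = 15.3787, q_2* = 53.7843.
Expenditure on q_1: 10.2·15.3787 = 156.8627; share = 0.4217.

share on q_1 = 0.4217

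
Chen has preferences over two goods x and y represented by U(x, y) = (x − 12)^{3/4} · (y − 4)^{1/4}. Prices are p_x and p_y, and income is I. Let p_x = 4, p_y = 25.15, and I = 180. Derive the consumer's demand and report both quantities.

x* = 17.8875, y* = 4.3121

Let x' = x−12, y' = y−4. MRS = 3·y'/x' = p_x/p_y.
After buying the subsistence bundle (12, 4), a share 0.75 of the remaining income goes to x: x* = 12 + 0.75·(I − 12p_x − 4p_y)/p_x.
Discretionary income = 180 − 12·4 − 4·25.15 = 31.4; x* = 12 + 0.75·31.4/4 = 17.8875; y* = 4 + 0.25·31.4/25.15 = 4.3121.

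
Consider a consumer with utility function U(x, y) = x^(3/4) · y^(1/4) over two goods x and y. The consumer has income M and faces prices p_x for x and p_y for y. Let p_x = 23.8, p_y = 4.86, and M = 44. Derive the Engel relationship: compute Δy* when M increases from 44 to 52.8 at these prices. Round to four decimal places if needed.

Δy* = 0.4527

Tangency: MRS = 3·y/x = p_x/p_y.
So 0.75·p_y·y = 0.25·p_x·x; combined with the budget, a share 0.75 of income goes to x.
Demand: x*(p_x,p_y,M) = 0.75·M/p_x and y* = 0.25·M/p_y.
At p_x=23.8, p_y=4.86, M=44: y* = 0.25·44/4.86 = 2.2634.
At M' = 52.8: y* = 2.716. Change: 2.716 − 2.2634 = 0.4527.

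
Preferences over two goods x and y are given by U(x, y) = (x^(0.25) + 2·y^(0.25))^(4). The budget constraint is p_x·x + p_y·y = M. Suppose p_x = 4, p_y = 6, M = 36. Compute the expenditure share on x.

share on x = 0.3124

MRS = MU_x/MU_y = (1/2)·(y/x)^(0.75). Set equal to p_x/p_y.
Solve for the ratio: y/x = [2·p_x/p_y]^(4/3).
With the ratio pinned down, the budget gives x* = M/(p_x + p_y·(y/x)) and y* = (y/x)·x*.
Numerically y/x = 1.467523, so x* = 36/(4 + 6·1.467523) = 2.8114 and y* = 1.467523·2.8114 = 4.1258.
Expenditure on x: 4·2.8114 = 11.2455; share = 0.3124.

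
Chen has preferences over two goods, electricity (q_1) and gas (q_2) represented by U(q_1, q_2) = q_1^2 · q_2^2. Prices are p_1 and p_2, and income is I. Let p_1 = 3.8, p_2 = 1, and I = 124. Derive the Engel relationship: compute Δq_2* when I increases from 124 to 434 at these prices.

Δq_2* = 155

Tangency: MRS = q_2/q_1 = p_1/p_2.
So 2·p_2·q_2 = 2·p_1·q_1; combined with the budget, a share 0.5 of income goes to q_1.
Demand: q_1*(p_1,p_2,I) = 0.5·I/p_1 and q_2* = 0.5·I/p_2.
At p_1=3.8, p_2=1, I=124: q_2* = 0.5·124/1 = 62.
At I' = 434: q_2* = 217. Change: 217 − 62 = 155.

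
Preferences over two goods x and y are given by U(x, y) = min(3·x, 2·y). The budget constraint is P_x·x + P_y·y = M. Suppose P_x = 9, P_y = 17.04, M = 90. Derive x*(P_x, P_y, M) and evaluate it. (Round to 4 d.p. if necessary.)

Leontief preferences: the optimum is at the kink where x/2 = y/3, i.e. y = (3/2)·x.
Budget: P_x·x + P_y·(3/2)·x = M, so (2·P_x + 3·P_y)·x = 2·M.
Demand: x*(P_x,P_y,M) = 2·M/(2·P_x + 3·P_y), y* = 3·M/(2·P_x + 3·P_y).
Here 2·9 + 3·17.04 = 69.12, giving x* = 2.6042.

x* = 2.6042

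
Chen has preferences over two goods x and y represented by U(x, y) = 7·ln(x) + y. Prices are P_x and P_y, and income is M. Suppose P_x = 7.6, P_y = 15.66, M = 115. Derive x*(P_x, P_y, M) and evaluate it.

MU_x = 7/x, MU_y = 1. Tangency: 7/x = P_x/P_y.
So x*(P_x,P_y) = 7·P_y/P_x, independent of income; and y* = (M − 7·P_y)/P_y.
At the given prices: x* = 7·15.66/7.6 = 14.4237.

x* = 14.4237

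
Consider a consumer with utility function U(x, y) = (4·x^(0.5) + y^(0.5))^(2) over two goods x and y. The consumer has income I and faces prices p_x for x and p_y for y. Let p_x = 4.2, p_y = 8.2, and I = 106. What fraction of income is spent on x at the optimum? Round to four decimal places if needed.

MRS = MU_x/MU_y = 4·(y/x)^(0.5). Set equal to p_x/p_y.
Hence y/x = ((1/4)·p_x/p_y)^(1/(0.5)), i.e. raised to the 2 power.
Substitute y = (y/x)·x into the budget: x* = I/(p_x + p_y·(y/x)).
Numerically y/x = 0.016396, so x* = 106/(4.2 + 8.2·0.016396) = 24.4552 and y* = 0.016396·24.4552 = 0.401.
Expenditure on x: 4.2·24.4552 = 102.712; share = 0.969.

share on x = 0.969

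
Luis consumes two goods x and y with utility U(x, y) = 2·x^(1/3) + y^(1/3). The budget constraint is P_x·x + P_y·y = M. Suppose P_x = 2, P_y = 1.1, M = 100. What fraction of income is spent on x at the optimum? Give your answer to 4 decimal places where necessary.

share on x = 0.6772

MRS = MU_x/MU_y = 2·(y/x)^(2/3). Set equal to P_x/P_y.
Solve for the ratio: y/x = [(1/2)·P_x/P_y]^(1.5).
With the ratio pinned down, the budget gives x* = M/(P_x + P_y·(y/x)) and y* = (y/x)·x*.
Numerically y/x = 0.866784, so x* = 100/(2 + 1.1·0.866784) = 33.8586 and y* = 0.866784·33.8586 = 29.3481.
Expenditure on x: 2·33.8586 = 67.7171; share = 0.6772.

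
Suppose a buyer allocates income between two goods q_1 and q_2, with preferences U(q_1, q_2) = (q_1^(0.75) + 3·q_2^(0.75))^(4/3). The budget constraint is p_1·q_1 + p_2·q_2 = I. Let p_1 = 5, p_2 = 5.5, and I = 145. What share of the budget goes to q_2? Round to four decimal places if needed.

share on q_2 = 0.9838

MU_q_1 ∝ q_1^(-0.25), MU_q_2 ∝ 3·q_2^(-0.25), so MRS = (1/3)·(q_2/q_1)^(0.25) = p_1/p_2.
Solve for the ratio: q_2/q_1 = [3·p_1/p_2]^(4).
With the ratio pinned down, the budget gives q_1* = I/(p_1 + p_2·(q_2/q_1)) and q_2* = (q_2/q_1)·q_1*.
Numerically q_2/q_1 = 55.32409, so q_1* = 145/(5 + 5.5·55.32409) = 0.4688 and q_2* = 55.32409·0.4688 = 25.9374.
Expenditure on q_2: 5.5·25.9374 = 142.6559; share = 0.9838.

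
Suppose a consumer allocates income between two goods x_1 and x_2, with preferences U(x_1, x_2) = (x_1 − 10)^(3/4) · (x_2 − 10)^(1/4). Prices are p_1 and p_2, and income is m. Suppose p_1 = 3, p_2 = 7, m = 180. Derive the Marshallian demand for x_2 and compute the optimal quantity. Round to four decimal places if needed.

Let x_1' = x_1−10, x_2' = x_2−10. MRS = 3·x_2'/x_1' = p_1/p_2.
After buying the subsistence bundle (10, 10), a share 0.75 of the remaining income goes to x_1: x_1* = 10 + 0.75·(m − 10p_1 − 10p_2)/p_1.
Discretionary income = 180 − 10·3 − 10·7 = 80; x_2* = 10 + 0.25·80/7 = 12.8571.

x_2* = 12.8571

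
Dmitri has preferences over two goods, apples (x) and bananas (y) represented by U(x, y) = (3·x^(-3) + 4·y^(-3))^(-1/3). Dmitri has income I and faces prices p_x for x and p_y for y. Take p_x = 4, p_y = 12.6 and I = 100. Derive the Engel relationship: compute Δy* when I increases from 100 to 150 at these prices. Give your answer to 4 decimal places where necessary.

MU_x ∝ 3·x^(-4), MU_y ∝ 4·y^(-4), so MRS = (3/4)·(y/x)^(4) = p_x/p_y.
Hence y/x = ((4/3)·p_x/p_y)^(1/(4)), i.e. raised to the 0.25 power.
With the ratio pinned down, the budget gives x* = I/(p_x + p_y·(y/x)) and y* = (y/x)·x*.
Numerically y/x = 0.806598, so x* = 100/(4 + 12.6·0.806598) = 7.0606 and y* = 0.806598·7.0606 = 5.6951.
At I' = 150: y* = 8.5426. Change: 8.5426 − 5.6951 = 2.8475.

Δy* = 2.8475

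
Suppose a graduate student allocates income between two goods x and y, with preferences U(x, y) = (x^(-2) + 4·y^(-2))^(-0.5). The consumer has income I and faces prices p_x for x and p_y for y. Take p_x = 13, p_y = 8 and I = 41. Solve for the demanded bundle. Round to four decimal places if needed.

From the CES first-order condition, (1/4)·(y/x)^(3) = p_x/p_y.
Solve for the ratio: y/x = [4·p_x/p_y]^(1/3).
With the ratio pinned down, the budget gives x* = I/(p_x + p_y·(y/x)) and y* = (y/x)·x*.
Numerically y/x = 1.866256, so x* = 41/(13 + 8·1.866256) = 1.468 and y* = 1.866256·1.468 = 2.7396.

x* = 1.468, y* = 2.7396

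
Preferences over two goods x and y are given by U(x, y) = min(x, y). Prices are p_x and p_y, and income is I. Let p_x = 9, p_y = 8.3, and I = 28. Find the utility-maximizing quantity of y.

Leontief preferences: the optimum is at the kink where x/1 = y/1, i.e. y = x.
Budget: p_x·x + p_y·x = I, so (p_x + p_y)·x = I.
Demand: x*(p_x,p_y,I) = I/(p_x + p_y), y* = I/(p_x + p_y).
Here 9 + 8.3 = 17.3, giving y* = 1.6185.

y* = 1.6185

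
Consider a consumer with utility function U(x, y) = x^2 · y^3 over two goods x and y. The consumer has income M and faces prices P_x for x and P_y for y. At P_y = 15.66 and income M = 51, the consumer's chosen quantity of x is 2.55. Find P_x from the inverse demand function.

P_x = 8

MU_x/MU_y = (2·y)/(3·x); tangency sets this equal to P_x/P_y.
Rearranging, P_y·y = (3/2)·P_x·x. Substituting into the budget gives P_x·x·(1 + (3/2)) = M.
Demand: x*(P_x,P_y,M) = 0.4·M/P_x and y* = 0.6·M/P_y.
Set x* = 2.55 in the demand function and solve for P_x: P_x = 8.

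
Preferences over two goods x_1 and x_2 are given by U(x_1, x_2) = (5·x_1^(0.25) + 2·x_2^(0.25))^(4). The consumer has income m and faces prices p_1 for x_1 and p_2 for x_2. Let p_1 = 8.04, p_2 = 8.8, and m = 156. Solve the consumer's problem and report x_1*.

x_1* = 15.0881

Numerically x_2/x_1 = 0.261283, so x_1* = 156/(8.04 + 8.8·0.261283) = 15.0881.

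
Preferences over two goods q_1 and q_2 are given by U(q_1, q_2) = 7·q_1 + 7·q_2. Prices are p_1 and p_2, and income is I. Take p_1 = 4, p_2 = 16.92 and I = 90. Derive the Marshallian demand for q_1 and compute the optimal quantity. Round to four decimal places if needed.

q_1 gives more utility per dollar, so spend all income on q_1: q_1* = I/p_1, q_2* = 0.
Numerically: q_1* = 22.5, q_2* = 0.

q_1* = 22.5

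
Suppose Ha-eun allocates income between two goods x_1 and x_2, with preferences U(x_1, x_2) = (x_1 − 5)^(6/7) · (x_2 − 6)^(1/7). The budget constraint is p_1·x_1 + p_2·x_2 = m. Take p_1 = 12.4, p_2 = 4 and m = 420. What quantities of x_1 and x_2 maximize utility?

MRS = 6·(x_2−6)/(x_1−5). Tangency with p_1/p_2 gives x_2−6 = (1/6)·(p_1/p_2)·(x_1−5).
After buying the subsistence bundle (5, 6), a share 6/7 of the remaining income goes to x_1: x_1* = 5 + 6/7·(m − 5p_1 − 6p_2)/p_1.
Discretionary income = 420 − 5·12.4 − 6·4 = 334; x_1* = 5 + 6/7·334/12.4 = 28.0876; x_2* = 6 + 1/7·334/4 = 17.9286.

x_1* = 28.0876, x_2* = 17.9286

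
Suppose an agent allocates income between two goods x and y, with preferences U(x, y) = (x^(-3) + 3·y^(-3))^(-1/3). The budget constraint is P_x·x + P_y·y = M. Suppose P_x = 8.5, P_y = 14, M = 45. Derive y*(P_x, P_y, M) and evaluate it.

y* = 2.111

MRS = MU_x/MU_y = (1/3)·(y/x)^(4). Set equal to P_x/P_y.
Solve for the ratio: y/x = [3·P_x/P_y]^(0.25).
Substitute y = (y/x)·x into the budget: x* = M/(P_x + P_y·(y/x)).
Numerically y/x = 1.161724, so x* = 45/(8.5 + 14·1.161724) = 1.8171 and y* = 1.161724·1.8171 = 2.111.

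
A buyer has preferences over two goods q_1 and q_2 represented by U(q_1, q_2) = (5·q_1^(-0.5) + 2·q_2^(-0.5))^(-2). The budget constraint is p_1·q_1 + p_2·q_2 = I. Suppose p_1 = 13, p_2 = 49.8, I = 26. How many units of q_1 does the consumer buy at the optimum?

q_1* = 1.0814

MU_q_1 ∝ 5·q_1^(-1.5), MU_q_2 ∝ 2·q_2^(-1.5), so MRS = (5/2)·(q_2/q_1)^(1.5) = p_1/p_2.
Hence q_2/q_1 = ((2/5)·p_1/p_2)^(1/(1.5)), i.e. raised to the 2/3 power.
Substitute q_2 = (q_2/q_1)·q_1 into the budget: q_1* = I/(p_1 + p_2·(q_2/q_1)).
Numerically q_2/q_1 = 0.221743, so q_1* = 26/(13 + 49.8·0.221743) = 1.0814.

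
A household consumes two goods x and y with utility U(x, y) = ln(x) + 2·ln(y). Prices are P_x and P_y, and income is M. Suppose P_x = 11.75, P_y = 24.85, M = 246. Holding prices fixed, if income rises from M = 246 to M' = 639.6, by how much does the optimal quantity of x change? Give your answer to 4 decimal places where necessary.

Tangency: MRS = (1/2)·y/x = P_x/P_y.
Rearranging, P_y·y = 2·P_x·x. Substituting into the budget gives P_x·x·(1 + 2) = M.
Demand: x*(P_x,P_y,M) = 1/3·M/P_x and y* = 2/3·M/P_y.
At P_x=11.75, P_y=24.85, M=246: x* = 1/3·246/11.75 = 6.9787.
At M' = 639.6: x* = 18.1447. Change: 18.1447 − 6.9787 = 11.166.

Δx* = 11.166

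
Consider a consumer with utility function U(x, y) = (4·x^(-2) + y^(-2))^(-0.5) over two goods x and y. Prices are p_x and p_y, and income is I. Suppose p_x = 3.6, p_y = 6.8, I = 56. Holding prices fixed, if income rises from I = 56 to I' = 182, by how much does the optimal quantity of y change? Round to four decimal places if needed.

From the CES first-order condition, 4·(y/x)^(3) = p_x/p_y.
Solve for the ratio: y/x = [(1/4)·p_x/p_y]^(1/3).
With the ratio pinned down, the budget gives x* = I/(p_x + p_y·(y/x)) and y* = (y/x)·x*.
Numerically y/x = 0.509618, so x* = 56/(3.6 + 6.8·0.509618) = 7.9259 and y* = 0.509618·7.9259 = 4.0392.
At I' = 182: y* = 13.1274. Change: 13.1274 − 4.0392 = 9.0882.

Δy* = 9.0882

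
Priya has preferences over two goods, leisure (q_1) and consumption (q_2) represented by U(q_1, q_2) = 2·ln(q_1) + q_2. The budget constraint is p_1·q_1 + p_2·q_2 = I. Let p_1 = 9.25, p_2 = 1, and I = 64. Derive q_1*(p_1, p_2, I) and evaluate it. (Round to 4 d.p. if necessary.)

At the given prices: q_1* = 2·1/9.25 = 0.2162.

q_1* = 0.2162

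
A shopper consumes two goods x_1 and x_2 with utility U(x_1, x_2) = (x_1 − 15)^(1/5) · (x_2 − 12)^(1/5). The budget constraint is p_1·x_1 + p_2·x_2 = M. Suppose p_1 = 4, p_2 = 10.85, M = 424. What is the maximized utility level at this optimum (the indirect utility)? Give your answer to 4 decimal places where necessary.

MRS = (x_2−12)/(x_1−15). Tangency with p_1/p_2 gives x_2−12 = (p_1/p_2)·(x_1−15).
After buying the subsistence bundle (15, 12), a share 0.5 of the remaining income goes to x_1: x_1* = 15 + 0.5·(M − 15p_1 − 12p_2)/p_1.
Discretionary income = 424 − 15·4 − 12·10.85 = 233.8; x_1* = 15 + 0.5·233.8/4 = 44.225; x_2* = 12 + 0.5·233.8/10.85 = 22.7742.
Utility at the optimum: U(44.225, 22.7742) = 3.1596.

V = 3.1596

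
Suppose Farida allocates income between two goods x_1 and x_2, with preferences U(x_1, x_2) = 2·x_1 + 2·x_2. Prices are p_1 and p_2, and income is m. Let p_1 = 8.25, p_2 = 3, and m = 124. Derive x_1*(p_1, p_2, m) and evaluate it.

Linear utility — the consumer picks whichever good has higher MU/price: 2/8.25 = 0.2424 vs 2/3 = 0.6667.
x_2 gives more utility per dollar, so spend all income on x_2: x_2* = m/p_2, x_1* = 0.
Numerically: x_1* = 0, x_2* = 41.3333.

x_1* = 0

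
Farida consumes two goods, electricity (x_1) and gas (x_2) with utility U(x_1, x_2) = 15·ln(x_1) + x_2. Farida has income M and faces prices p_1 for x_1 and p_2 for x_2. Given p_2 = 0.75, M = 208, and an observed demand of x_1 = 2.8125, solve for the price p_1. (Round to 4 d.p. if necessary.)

MU_x_1 = 15/x_1, MU_x_2 = 1. Tangency: 15/x_1 = p_1/p_2.
So x_1*(p_1,p_2) = 15·p_2/p_1, independent of income; and x_2* = (M − 15·p_2)/p_2.
Set x_1* = 2.8125 in the demand function and solve for p_1: p_1 = 4.

p_1 = 4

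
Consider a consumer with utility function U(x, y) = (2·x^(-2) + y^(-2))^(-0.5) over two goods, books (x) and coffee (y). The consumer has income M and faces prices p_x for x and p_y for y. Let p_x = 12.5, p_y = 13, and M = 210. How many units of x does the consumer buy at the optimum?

From the CES first-order condition, 2·(y/x)^(3) = p_x/p_y.
Solve for the ratio: y/x = [(1/2)·p_x/p_y]^(1/3).
Substitute y = (y/x)·x into the budget: x* = M/(p_x + p_y·(y/x)).
Numerically y/x = 0.783392, so x* = 210/(12.5 + 13·0.783392) = 9.2576.

x* = 9.2576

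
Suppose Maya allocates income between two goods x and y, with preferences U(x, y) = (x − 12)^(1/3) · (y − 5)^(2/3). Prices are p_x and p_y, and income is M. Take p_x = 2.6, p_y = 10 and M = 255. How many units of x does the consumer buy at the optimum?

x* = 34.2821

MRS = (1/2)·(y−5)/(x−12). Tangency with p_x/p_y gives y−5 = 2·(p_x/p_y)·(x−12).
After buying the subsistence bundle (12, 5), a share 1/3 of the remaining income goes to x: x* = 12 + 1/3·(M − 12p_x − 5p_y)/p_x.
Discretionary income = 255 − 12·2.6 − 5·10 = 173.8; x* = 12 + 1/3·173.8/2.6 = 34.2821.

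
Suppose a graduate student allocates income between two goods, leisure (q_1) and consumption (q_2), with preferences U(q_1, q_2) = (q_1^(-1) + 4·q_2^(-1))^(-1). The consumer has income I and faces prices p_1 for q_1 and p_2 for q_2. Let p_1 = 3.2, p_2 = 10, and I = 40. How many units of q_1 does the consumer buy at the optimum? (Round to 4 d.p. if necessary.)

MU_q_1 ∝ q_1^(-2), MU_q_2 ∝ 4·q_2^(-2), so MRS = (1/4)·(q_2/q_1)^(2) = p_1/p_2.
Hence q_2/q_1 = (4·p_1/p_2)^(1/(2)), i.e. raised to the 0.5 power.
Substitute q_2 = (q_2/q_1)·q_1 into the budget: q_1* = I/(p_1 + p_2·(q_2/q_1)).
Numerically q_2/q_1 = 1.131371, so q_1* = 40/(3.2 + 10·1.131371) = 2.756.

q_1* = 2.756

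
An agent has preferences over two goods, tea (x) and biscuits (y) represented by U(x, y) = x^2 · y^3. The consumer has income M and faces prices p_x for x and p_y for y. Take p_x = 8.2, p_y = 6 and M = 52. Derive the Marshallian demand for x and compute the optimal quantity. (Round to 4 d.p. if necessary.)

x* = 2.5366

MU_x/MU_y = (2·y)/(3·x); tangency sets this equal to p_x/p_y.
Rearranging, p_y·y = (3/2)·p_x·x. Substituting into the budget gives p_x·x·(1 + (3/2)) = M.
Demand: x*(p_x,p_y,M) = 0.4·M/p_x and y* = 0.6·M/p_y.
At p_x=8.2, p_y=6, M=52: x* = 0.4·52/8.2 = 2.5366.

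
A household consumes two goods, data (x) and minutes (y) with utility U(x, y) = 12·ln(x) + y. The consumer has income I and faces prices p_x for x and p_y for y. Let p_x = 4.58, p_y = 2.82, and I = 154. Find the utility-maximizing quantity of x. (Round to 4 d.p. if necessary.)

Set MRS = p_x/p_y: (12/x)/1 = p_x/p_y.
So x*(p_x,p_y) = 12·p_y/p_x, independent of income; and y* = (I − 12·p_y)/p_y.
At the given prices: x* = 12·2.82/4.58 = 7.3886.

x* = 7.3886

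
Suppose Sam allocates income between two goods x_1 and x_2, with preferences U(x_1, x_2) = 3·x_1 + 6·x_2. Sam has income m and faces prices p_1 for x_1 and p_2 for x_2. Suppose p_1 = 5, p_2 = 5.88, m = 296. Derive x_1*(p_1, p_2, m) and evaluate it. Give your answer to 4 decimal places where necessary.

Perfect substitutes: compare marginal utility per dollar. 3/p_1 vs 6/p_2 → 0.6 vs 1.0204.
x_2 gives more utility per dollar, so spend all income on x_2: x_2* = m/p_2, x_1* = 0.
Numerically: x_1* = 0, x_2* = 50.3401.

x_1* = 0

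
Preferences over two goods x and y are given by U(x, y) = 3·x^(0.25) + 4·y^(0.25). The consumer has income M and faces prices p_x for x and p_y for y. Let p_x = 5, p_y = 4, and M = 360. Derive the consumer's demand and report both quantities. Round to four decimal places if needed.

x* = 27.8979, y* = 55.1277

MU_x ∝ 3·x^(-0.75), MU_y ∝ 4·y^(-0.75), so MRS = (3/4)·(y/x)^(0.75) = p_x/p_y.
Hence y/x = ((4/3)·p_x/p_y)^(1/(0.75)), i.e. raised to the 4/3 power.
Substitute y = (y/x)·x into the budget: x* = M/(p_x + p_y·(y/x)).
Numerically y/x = 1.976052, so x* = 360/(5 + 4·1.976052) = 27.8979 and y* = 1.976052·27.8979 = 55.1277.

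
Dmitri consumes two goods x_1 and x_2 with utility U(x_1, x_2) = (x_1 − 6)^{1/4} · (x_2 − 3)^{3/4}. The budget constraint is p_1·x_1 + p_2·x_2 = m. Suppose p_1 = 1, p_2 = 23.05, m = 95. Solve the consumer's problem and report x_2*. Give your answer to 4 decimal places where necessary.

x_2* = 3.6459

Let x_1' = x_1−6, x_2' = x_2−3. MRS = (1/3)·x_2'/x_1' = p_1/p_2.
Substituting into the budget: x_1* = 6 + 0.25·(m − 6·p_1 − 3·p_2)/p_1, and x_2* = 3 + 0.75·(…)/p_2.
Discretionary income = 95 − 6·1 − 3·23.05 = 19.85; x_2* = 3 + 0.75·19.85/23.05 = 3.6459.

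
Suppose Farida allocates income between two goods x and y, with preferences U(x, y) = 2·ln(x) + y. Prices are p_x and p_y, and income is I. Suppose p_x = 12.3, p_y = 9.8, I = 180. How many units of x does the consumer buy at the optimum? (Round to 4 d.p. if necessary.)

So x*(p_x,p_y) = 2·p_y/p_x, independent of income; and y* = (I − 2·p_y)/p_y.
At the given prices: x* = 2·9.8/12.3 = 1.5935.

x* = 1.5935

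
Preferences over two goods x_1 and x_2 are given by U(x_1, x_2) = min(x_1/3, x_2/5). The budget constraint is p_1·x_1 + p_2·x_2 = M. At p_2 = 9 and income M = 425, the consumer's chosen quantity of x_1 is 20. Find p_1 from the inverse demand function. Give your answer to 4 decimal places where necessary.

With perfect complements, no substitution: consume in ratio x_1:x_2 = 3:5.
Budget: p_1·x_1 + p_2·(5/3)·x_1 = M, so (3·p_1 + 5·p_2)·x_1 = 3·M.
Demand: x_1*(p_1,p_2,M) = 3·M/(3·p_1 + 5·p_2), x_2* = 5·M/(3·p_1 + 5·p_2).
Set x_1* = 20 in the demand function and solve for p_1: p_1 = 6.25.

p_1 = 6.25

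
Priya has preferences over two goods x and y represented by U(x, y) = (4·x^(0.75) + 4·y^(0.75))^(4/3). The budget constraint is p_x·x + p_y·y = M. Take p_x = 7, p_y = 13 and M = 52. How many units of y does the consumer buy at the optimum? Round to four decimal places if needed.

y* = 0.5402

MU_x ∝ 4·x^(-0.25), MU_y ∝ 4·y^(-0.25), so MRS = (y/x)^(0.25) = p_x/p_y.
Hence y/x = (p_x/p_y)^(1/(0.25)), i.e. raised to the 4 power.
With the ratio pinned down, the budget gives x* = M/(p_x + p_y·(y/x)) and y* = (y/x)·x*.
Numerically y/x = 0.084066, so x* = 52/(7 + 13·0.084066) = 6.4254 and y* = 0.084066·6.4254 = 0.5402.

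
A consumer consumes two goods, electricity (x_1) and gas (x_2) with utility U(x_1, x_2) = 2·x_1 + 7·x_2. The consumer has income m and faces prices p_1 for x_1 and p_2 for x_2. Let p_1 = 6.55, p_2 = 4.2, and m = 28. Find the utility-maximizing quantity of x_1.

Linear utility — the consumer picks whichever good has higher MU/price: 2/6.55 = 0.3053 vs 7/4.2 = 1.6667.
x_2 gives more utility per dollar, so spend all income on x_2: x_2* = m/p_2, x_1* = 0.
Numerically: x_1* = 0, x_2* = 6.6667.

x_1* = 0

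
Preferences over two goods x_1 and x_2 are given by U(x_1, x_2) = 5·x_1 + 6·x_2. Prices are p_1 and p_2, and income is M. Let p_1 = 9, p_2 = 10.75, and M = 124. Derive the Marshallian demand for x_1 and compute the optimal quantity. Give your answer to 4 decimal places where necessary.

x_2 gives more utility per dollar, so spend all income on x_2: x_2* = M/p_2, x_1* = 0.
Numerically: x_1* = 0, x_2* = 11.5349.

x_1* = 0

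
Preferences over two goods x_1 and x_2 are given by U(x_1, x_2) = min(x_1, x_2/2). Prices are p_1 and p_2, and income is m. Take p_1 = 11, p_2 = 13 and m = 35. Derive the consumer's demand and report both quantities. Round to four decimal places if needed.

x_1* = 0.9459, x_2* = 1.8919

Leontief preferences: the optimum is at the kink where x_1/1 = x_2/2, i.e. x_2 = 2·x_1.
Budget: p_1·x_1 + p_2·2·x_1 = m, so (p_1 + 2·p_2)·x_1 = m.
Demand: x_1*(p_1,p_2,m) = m/(p_1 + 2·p_2), x_2* = 2·m/(p_1 + 2·p_2).
Here 11 + 2·13 = 37, giving x_1* = 0.9459 and x_2* = 1.8919.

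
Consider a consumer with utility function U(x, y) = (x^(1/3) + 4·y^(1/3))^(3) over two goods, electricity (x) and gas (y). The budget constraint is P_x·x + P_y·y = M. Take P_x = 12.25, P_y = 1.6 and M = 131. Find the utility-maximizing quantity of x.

x* = 0.4622

MU_x ∝ x^(-2/3), MU_y ∝ 4·y^(-2/3), so MRS = (1/4)·(y/x)^(2/3) = P_x/P_y.
Hence y/x = (4·P_x/P_y)^(1/(2/3)), i.e. raised to the 1.5 power.
Substitute y = (y/x)·x into the budget: x* = M/(P_x + P_y·(y/x)).
Numerically y/x = 169.478318, so x* = 131/(12.25 + 1.6·169.478318) = 0.4622.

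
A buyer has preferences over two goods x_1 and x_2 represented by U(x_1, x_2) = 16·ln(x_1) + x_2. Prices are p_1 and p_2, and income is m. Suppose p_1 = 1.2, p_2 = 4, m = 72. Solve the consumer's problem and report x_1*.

x_1* = 53.3333

Set MRS = p_1/p_2: (16/x_1)/1 = p_1/p_2.
So x_1*(p_1,p_2) = 16·p_2/p_1, independent of income; and x_2* = (m − 16·p_2)/p_2.
At the given prices: x_1* = 16·4/1.2 = 53.3333.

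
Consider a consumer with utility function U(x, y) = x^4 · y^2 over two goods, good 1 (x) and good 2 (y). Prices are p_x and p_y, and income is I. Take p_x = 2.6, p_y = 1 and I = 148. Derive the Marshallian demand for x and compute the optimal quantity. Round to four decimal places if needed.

x* = 37.9487

MU_x/MU_y = (4·y)/(2·x); tangency sets this equal to p_x/p_y.
Rearranging, p_y·y = (1/2)·p_x·x. Substituting into the budget gives p_x·x·(1 + (1/2)) = I.
Demand: x*(p_x,p_y,I) = 2/3·I/p_x and y* = 1/3·I/p_y.
At p_x=2.6, p_y=1, I=148: x* = 2/3·148/2.6 = 37.9487.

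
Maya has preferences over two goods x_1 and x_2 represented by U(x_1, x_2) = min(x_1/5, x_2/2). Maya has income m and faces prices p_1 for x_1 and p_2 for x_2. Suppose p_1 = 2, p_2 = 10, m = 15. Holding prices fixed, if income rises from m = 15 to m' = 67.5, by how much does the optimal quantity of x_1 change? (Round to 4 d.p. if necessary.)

With perfect complements, no substitution: consume in ratio x_1:x_2 = 5:2.
Budget: p_1·x_1 + p_2·(2/5)·x_1 = m, so (5·p_1 + 2·p_2)·x_1 = 5·m.
Demand: x_1*(p_1,p_2,m) = 5·m/(5·p_1 + 2·p_2), x_2* = 2·m/(5·p_1 + 2·p_2).
Here 5·2 + 2·10 = 30, giving x_1* = 2.5.
At m' = 67.5: x_1* = 11.25. Change: 11.25 − 2.5 = 8.75.

Δx_1* = 8.75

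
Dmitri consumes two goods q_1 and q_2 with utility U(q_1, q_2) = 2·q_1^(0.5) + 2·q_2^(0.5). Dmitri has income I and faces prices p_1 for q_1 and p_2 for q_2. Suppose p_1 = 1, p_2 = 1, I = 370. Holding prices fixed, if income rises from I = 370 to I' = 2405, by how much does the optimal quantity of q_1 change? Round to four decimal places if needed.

Δq_1* = 1017.5

MRS = MU_q_1/MU_q_2 = (q_2/q_1)^(0.5). Set equal to p_1/p_2.
Solve for the ratio: q_2/q_1 = [p_1/p_2]^(2).
With the ratio pinned down, the budget gives q_1* = I/(p_1 + p_2·(q_2/q_1)) and q_2* = (q_2/q_1)·q_1*.
Numerically q_2/q_1 = 1, so q_1* = 370/(1 + 1·1) = 185.
At I' = 2405: q_1* = 1202.5. Change: 1202.5 − 185 = 1017.5.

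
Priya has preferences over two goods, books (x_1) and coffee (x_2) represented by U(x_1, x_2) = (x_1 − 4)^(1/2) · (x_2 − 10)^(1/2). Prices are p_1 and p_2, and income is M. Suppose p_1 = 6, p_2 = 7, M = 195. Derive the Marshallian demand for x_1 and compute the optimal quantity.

Let x_1' = x_1−4, x_2' = x_2−10. MRS = x_2'/x_1' = p_1/p_2.
Substituting into the budget: x_1* = 4 + 0.5·(M − 4·p_1 − 10·p_2)/p_1, and x_2* = 10 + 0.5·(…)/p_2.
Discretionary income = 195 − 4·6 − 10·7 = 101; x_1* = 4 + 0.5·101/6 = 12.4167.

x_1* = 12.4167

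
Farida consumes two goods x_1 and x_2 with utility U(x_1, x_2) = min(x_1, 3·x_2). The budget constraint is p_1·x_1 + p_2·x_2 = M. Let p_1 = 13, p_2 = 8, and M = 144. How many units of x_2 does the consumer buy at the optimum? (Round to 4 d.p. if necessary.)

With perfect complements, no substitution: consume in ratio x_1:x_2 = 3:1.
Budget: p_1·x_1 + p_2·(1/3)·x_1 = M, so (3·p_1 + p_2)·x_1 = 3·M.
Demand: x_1*(p_1,p_2,M) = 3·M/(3·p_1 + p_2), x_2* = M/(3·p_1 + p_2).
Here 3·13 + 8 = 47, giving x_2* = 3.0638.

x_2* = 3.0638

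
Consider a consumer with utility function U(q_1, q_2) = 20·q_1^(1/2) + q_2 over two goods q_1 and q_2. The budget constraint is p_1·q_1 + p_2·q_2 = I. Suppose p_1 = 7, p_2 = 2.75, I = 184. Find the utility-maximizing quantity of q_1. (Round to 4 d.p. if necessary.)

Plugging in: q_1* = (10·2.75/7)² = 15.4337.

q_1* = 15.4337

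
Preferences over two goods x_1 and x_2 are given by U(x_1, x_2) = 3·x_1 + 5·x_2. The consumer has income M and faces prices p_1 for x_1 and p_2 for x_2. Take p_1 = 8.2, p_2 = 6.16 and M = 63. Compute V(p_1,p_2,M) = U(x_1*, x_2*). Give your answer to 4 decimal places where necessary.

V = 51.1364

x_2 gives more utility per dollar, so spend all income on x_2: x_2* = M/p_2, x_1* = 0.
Numerically: x_1* = 0, x_2* = 10.2273.
Utility at the optimum: U(0, 10.2273) = 51.1364.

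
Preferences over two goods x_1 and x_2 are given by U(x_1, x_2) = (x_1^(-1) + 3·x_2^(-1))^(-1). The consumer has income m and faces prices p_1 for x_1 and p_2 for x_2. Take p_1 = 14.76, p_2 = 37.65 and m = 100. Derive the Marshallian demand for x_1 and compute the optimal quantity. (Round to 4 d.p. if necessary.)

MRS = MU_x_1/MU_x_2 = (1/3)·(x_2/x_1)^(2). Set equal to p_1/p_2.
Hence x_2/x_1 = (3·p_1/p_2)^(1/(2)), i.e. raised to the 0.5 power.
Substitute x_2 = (x_2/x_1)·x_1 into the budget: x_1* = m/(p_1 + p_2·(x_2/x_1)).
Numerically x_2/x_1 = 1.084479, so x_1* = 100/(14.76 + 37.65·1.084479) = 1.7989.

x_1* = 1.7989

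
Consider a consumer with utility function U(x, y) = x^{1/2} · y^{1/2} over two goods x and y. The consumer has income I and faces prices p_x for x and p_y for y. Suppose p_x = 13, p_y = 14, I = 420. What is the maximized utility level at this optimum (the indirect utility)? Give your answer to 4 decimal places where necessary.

V = 15.5662

Tangency: MRS = y/x = p_x/p_y.
So 0.5·p_y·y = 0.5·p_x·x; combined with the budget, a share 0.5 of income goes to x.
Demand: x*(p_x,p_y,I) = 0.5·I/p_x and y* = 0.5·I/p_y.
At p_x=13, p_y=14, I=420: x* = 0.5·420/13 = 16.1538, y* = 15.
Utility at the optimum: U(16.1538, 15) = 15.5662.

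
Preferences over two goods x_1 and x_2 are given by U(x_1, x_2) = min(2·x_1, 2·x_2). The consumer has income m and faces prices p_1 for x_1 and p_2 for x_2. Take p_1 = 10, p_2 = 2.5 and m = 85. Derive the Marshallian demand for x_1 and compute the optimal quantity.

Leontief preferences: the optimum is at the kink where x_1/2 = x_2/2, i.e. x_2 = x_1.
Budget: p_1·x_1 + p_2·x_1 = m, so (2·p_1 + 2·p_2)·x_1 = 2·m.
Demand: x_1*(p_1,p_2,m) = 2·m/(2·p_1 + 2·p_2), x_2* = 2·m/(2·p_1 + 2·p_2).
Here 2·10 + 2·2.5 = 25, giving x_1* = 6.8.

x_1* = 6.8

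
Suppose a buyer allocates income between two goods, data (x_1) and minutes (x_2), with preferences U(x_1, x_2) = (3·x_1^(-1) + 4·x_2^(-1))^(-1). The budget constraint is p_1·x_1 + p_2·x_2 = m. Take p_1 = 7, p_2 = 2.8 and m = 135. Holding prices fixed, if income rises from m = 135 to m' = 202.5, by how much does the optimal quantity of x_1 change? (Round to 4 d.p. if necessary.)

Δx_1* = 5.5729

With the ratio pinned down, the budget gives x_1* = m/(p_1 + p_2·(x_2/x_1)) and x_2* = (x_2/x_1)·x_1*.
Numerically x_2/x_1 = 1.825742, so x_1* = 135/(7 + 2.8·1.825742) = 11.1459.
At m' = 202.5: x_1* = 16.7188. Change: 16.7188 − 11.1459 = 5.5729.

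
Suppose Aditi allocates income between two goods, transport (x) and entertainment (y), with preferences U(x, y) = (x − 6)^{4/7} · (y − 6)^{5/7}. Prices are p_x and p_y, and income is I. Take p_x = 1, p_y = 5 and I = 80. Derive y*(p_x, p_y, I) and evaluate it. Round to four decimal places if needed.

y* = 10.8889

MRS = (4/5)·(y−6)/(x−6). Tangency with p_x/p_y gives y−6 = (5/4)·(p_x/p_y)·(x−6).
After buying the subsistence bundle (6, 6), a share 4/9 of the remaining income goes to x: x* = 6 + 4/9·(I − 6p_x − 6p_y)/p_x.
Discretionary income = 80 − 6·1 − 6·5 = 44; y* = 6 + 5/9·44/5 = 10.8889.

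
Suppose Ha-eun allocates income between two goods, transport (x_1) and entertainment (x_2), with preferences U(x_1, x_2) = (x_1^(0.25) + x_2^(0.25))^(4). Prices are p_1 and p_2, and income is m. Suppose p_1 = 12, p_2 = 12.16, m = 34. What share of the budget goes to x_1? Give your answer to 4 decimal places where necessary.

share on x_1 = 0.5011

MU_x_1 ∝ x_1^(-0.75), MU_x_2 ∝ x_2^(-0.75), so MRS = (x_2/x_1)^(0.75) = p_1/p_2.
Solve for the ratio: x_2/x_1 = [p_1/p_2]^(4/3).
Substitute x_2 = (x_2/x_1)·x_1 into the budget: x_1* = m/(p_1 + p_2·(x_2/x_1)).
Numerically x_2/x_1 = 0.982495, so x_1* = 34/(12 + 12.16·0.982495) = 1.4198 and x_2* = 0.982495·1.4198 = 1.3949.
Expenditure on x_1: 12·1.4198 = 17.0375; share = 0.5011.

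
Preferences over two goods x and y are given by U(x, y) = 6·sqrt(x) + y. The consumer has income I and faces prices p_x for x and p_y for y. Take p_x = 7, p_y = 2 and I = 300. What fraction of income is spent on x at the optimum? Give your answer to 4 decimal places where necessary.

share on x = 0.0171

Set MRS = p_x/p_y: 3·x^(−1/2) = p_x/p_y.
Thus x* = (3·p_y/p_x)² — independent of I — with the rest of income spent on y.
Plugging in: x* = (3·2/7)² = 0.7347, y* = 147.4286.
Expenditure on x: 7·0.7347 = 5.1429; share = 0.0171.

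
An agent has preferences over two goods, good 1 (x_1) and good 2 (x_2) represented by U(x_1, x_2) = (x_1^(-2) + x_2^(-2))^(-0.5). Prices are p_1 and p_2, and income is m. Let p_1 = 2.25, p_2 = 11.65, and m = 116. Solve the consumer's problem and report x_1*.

MU_x_1 ∝ x_1^(-3), MU_x_2 ∝ x_2^(-3), so MRS = (x_2/x_1)^(3) = p_1/p_2.
Solve for the ratio: x_2/x_1 = [p_1/p_2]^(1/3).
Substitute x_2 = (x_2/x_1)·x_1 into the budget: x_1* = m/(p_1 + p_2·(x_2/x_1)).
Numerically x_2/x_1 = 0.578032, so x_1* = 116/(2.25 + 11.65·0.578032) = 12.9117.

x_1* = 12.9117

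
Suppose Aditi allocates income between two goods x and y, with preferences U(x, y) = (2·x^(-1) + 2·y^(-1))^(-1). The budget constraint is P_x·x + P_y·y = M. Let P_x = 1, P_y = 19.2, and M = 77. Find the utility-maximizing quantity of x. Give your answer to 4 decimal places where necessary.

x* = 14.3075

MU_x ∝ 2·x^(-2), MU_y ∝ 2·y^(-2), so MRS = (y/x)^(2) = P_x/P_y.
Hence y/x = (P_x/P_y)^(1/(2)), i.e. raised to the 0.5 power.
Substitute y = (y/x)·x into the budget: x* = M/(P_x + P_y·(y/x)).
Numerically y/x = 0.228218, so x* = 77/(1 + 19.2·0.228218) = 14.3075.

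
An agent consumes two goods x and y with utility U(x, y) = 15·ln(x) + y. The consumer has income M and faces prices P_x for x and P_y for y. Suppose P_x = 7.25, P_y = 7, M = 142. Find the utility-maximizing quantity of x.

Set MRS = P_x/P_y: (15/x)/1 = P_x/P_y.
So x*(P_x,P_y) = 15·P_y/P_x, independent of income; and y* = (M − 15·P_y)/P_y.
At the given prices: x* = 15·7/7.25 = 14.4828.

x* = 14.4828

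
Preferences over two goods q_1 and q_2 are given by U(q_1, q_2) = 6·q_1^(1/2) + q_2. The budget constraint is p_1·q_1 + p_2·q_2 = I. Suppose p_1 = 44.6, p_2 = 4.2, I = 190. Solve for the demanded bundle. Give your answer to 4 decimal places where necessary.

q_1* = 0.0798, q_2* = 44.3906

Set MRS = p_1/p_2: 3·q_1^(−1/2) = p_1/p_2.
Thus q_1* = (3·p_2/p_1)² — independent of I — with the rest of income spent on q_2.
Plugging in: q_1* = (3·4.2/44.6)² = 0.0798, q_2* = 44.3906.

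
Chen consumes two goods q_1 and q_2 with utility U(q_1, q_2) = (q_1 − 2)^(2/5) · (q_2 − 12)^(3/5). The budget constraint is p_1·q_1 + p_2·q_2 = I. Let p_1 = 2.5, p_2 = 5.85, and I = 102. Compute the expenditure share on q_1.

Let q_1' = q_1−2, q_2' = q_2−12. MRS = (2/3)·q_2'/q_1' = p_1/p_2.
After buying the subsistence bundle (2, 12), a share 0.4 of the remaining income goes to q_1: q_1* = 2 + 0.4·(I − 2p_1 − 12p_2)/p_1.
Discretionary income = 102 − 2·2.5 − 12·5.85 = 26.8; q_1* = 2 + 0.4·26.8/2.5 = 6.288; q_2* = 12 + 0.6·26.8/5.85 = 14.7487.
Expenditure on q_1: 2.5·6.288 = 15.72; share = 0.1541.

share on q_1 = 0.1541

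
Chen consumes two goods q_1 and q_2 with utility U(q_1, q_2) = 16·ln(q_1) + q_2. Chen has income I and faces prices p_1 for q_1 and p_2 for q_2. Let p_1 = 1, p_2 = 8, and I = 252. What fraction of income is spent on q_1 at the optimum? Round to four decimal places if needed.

Set MRS = p_1/p_2: (16/q_1)/1 = p_1/p_2.
So q_1*(p_1,p_2) = 16·p_2/p_1, independent of income; and q_2* = (I − 16·p_2)/p_2.
At the given prices: q_1* = 16·8/1 = 128, and q_2* = 15.5.
Expenditure on q_1: 1·128 = 128; share = 0.5079.

share on q_1 = 0.5079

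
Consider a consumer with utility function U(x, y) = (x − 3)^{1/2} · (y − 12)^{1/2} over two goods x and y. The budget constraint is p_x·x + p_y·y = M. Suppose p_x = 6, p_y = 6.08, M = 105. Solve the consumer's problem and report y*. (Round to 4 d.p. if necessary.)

y* = 13.1546

Let x' = x−3, y' = y−12. MRS = y'/x' = p_x/p_y.
After buying the subsistence bundle (3, 12), a share 0.5 of the remaining income goes to x: x* = 3 + 0.5·(M − 3p_x − 12p_y)/p_x.
Discretionary income = 105 − 3·6 − 12·6.08 = 14.04; y* = 12 + 0.5·14.04/6.08 = 13.1546.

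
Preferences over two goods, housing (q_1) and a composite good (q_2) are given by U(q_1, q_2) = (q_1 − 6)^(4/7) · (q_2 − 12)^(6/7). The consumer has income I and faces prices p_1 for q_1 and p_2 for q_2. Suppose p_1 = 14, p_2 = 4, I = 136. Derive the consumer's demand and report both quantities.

MRS = (2/3)·(q_2−12)/(q_1−6). Tangency with p_1/p_2 gives q_2−12 = (3/2)·(p_1/p_2)·(q_1−6).
Substituting into the budget: q_1* = 6 + 0.4·(I − 6·p_1 − 12·p_2)/p_1, and q_2* = 12 + 0.6·(…)/p_2.
Discretionary income = 136 − 6·14 − 12·4 = 4; q_1* = 6 + 0.4·4/14 = 6.1143; q_2* = 12 + 0.6·4/4 = 12.6.

q_1* = 6.1143, q_2* = 12.6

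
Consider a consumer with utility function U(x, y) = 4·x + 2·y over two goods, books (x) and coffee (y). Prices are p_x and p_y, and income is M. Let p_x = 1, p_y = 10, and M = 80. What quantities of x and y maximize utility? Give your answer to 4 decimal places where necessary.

x* = 80, y* = 0

Linear utility — the consumer picks whichever good has higher MU/price: 4/1 = 4 vs 2/10 = 0.2.
x gives more utility per dollar, so spend all income on x: x* = M/p_x, y* = 0.
Numerically: x* = 80, y* = 0.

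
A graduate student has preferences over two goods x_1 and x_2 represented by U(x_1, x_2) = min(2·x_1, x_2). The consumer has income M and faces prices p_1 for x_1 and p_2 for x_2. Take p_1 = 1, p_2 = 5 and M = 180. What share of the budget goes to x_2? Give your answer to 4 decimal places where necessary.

Here 1 + 2·5 = 11, giving x_1* = 16.3636 and x_2* = 32.7273.
Expenditure on x_2: 5·32.7273 = 163.6364; share = 0.9091.

share on x_2 = 0.9091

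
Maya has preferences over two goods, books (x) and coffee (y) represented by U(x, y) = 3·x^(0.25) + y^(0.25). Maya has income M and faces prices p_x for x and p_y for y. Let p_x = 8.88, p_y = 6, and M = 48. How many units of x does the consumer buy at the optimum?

x* = 4.2785

From the CES first-order condition, 3·(y/x)^(0.75) = p_x/p_y.
Hence y/x = ((1/3)·p_x/p_y)^(1/(0.75)), i.e. raised to the 4/3 power.
With the ratio pinned down, the budget gives x* = M/(p_x + p_y·(y/x)) and y* = (y/x)·x*.
Numerically y/x = 0.389811, so x* = 48/(8.88 + 6·0.389811) = 4.2785.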